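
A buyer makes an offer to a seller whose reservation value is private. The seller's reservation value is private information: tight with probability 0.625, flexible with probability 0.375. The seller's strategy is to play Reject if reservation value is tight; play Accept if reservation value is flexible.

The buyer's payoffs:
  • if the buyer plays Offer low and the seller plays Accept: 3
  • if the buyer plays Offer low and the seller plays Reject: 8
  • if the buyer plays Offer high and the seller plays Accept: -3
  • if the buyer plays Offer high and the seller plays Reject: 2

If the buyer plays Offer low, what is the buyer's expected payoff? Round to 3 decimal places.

6.125

E[Offer low] = 0.625·8 + 0.375·3 = 5 + 1.125 = 6.125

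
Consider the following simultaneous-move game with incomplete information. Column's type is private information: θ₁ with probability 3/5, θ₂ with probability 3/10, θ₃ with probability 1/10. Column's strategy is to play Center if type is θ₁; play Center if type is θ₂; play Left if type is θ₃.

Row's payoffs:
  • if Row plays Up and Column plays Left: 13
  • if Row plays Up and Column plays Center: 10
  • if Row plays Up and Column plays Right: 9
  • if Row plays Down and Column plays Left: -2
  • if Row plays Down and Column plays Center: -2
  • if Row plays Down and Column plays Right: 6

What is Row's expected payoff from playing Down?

-2

E[Down] = 3/5·(-2) + 3/10·(-2) + 1/10·(-2) = (-6/5) + (-3/5) + (-1/5) = -2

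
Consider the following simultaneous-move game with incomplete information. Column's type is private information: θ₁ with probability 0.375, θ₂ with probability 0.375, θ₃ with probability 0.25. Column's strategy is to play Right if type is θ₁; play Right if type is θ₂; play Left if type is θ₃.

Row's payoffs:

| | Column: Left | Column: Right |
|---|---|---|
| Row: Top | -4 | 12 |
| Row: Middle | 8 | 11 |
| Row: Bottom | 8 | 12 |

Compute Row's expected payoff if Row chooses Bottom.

E[Bottom] = 0.375·12 + 0.375·12 + 0.25·8 = 4.5 + 4.5 + 2 = 11

11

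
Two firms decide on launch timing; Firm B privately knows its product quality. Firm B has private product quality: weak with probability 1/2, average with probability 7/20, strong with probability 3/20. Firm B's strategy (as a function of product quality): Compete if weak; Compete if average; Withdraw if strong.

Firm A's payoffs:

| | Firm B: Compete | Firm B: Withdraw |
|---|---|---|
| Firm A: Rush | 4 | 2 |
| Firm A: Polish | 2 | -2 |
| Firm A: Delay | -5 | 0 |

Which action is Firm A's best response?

Rush

Compute Firm A's expected payoff for each action, taking the expectation over Firm B's type.
E[Rush] = 1/2·(4) + 7/20·(4) + 3/20·(2) = 37/10
E[Polish] = 1/2·(2) + 7/20·(2) + 3/20·(-2) = 7/5
E[Delay] = 1/2·(-5) + 7/20·(-5) + 3/20·(0) = -17/4
Best response: Rush (37/10 is the largest).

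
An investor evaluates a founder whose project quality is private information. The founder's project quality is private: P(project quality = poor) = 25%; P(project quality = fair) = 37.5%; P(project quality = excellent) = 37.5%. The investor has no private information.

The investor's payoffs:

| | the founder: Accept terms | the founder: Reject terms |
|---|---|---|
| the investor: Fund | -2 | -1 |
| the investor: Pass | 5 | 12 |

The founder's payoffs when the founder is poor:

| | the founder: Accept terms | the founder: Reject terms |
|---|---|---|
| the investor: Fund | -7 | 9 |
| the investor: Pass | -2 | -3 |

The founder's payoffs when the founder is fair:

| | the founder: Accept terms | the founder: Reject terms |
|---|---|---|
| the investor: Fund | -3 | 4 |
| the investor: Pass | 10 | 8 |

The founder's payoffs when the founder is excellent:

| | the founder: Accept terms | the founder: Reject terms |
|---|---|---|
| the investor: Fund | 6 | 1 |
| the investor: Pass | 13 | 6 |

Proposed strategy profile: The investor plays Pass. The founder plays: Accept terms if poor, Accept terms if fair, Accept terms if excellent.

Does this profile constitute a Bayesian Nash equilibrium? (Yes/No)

A profile is a BNE iff every type of every player is best-responding given beliefs about the other side.
The investor plays Pass: E[Pass] = 0.25·(5) + 0.375·(5) + 0.375·(5) = 5; E[Fund] = -2. Best-responding. ✓
The founder (project quality poor), facing Pass: Accept terms gives -2, Reject terms gives -3. Proposed Accept terms is best. ✓
The founder (project quality fair), facing Pass: Accept terms gives 10, Reject terms gives 8. Proposed Accept terms is best. ✓
The founder (project quality excellent), facing Pass: Accept terms gives 13, Reject terms gives 6. Proposed Accept terms is best. ✓

Yes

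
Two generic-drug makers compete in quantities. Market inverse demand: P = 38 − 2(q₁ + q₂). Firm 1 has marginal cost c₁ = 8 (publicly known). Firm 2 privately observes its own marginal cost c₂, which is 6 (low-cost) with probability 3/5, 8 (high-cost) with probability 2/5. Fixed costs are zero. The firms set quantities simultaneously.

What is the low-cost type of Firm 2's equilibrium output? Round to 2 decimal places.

5.60

Each type of Firm 2 best-responds to q₁; Firm 1 best-responds to the expected q₂ over Firm 2's types.
Firm 2 with cost c maximizes (38 − 2(q₁+q₂) − c)·q₂, giving q₂(c) = (38 − c − 2q₁)/4.
E[c₂] = 3/5·6 + 2/5·8 = 6.8
Firm 1's FOC against E[q₂] yields q₁ = (38 − 2·8 + E[c₂])/6 = (38 − 16 + 6.8)/6 = 4.8.
q₂(low-cost) = (38 − 6 − 2·4.8)/4 = 5.6.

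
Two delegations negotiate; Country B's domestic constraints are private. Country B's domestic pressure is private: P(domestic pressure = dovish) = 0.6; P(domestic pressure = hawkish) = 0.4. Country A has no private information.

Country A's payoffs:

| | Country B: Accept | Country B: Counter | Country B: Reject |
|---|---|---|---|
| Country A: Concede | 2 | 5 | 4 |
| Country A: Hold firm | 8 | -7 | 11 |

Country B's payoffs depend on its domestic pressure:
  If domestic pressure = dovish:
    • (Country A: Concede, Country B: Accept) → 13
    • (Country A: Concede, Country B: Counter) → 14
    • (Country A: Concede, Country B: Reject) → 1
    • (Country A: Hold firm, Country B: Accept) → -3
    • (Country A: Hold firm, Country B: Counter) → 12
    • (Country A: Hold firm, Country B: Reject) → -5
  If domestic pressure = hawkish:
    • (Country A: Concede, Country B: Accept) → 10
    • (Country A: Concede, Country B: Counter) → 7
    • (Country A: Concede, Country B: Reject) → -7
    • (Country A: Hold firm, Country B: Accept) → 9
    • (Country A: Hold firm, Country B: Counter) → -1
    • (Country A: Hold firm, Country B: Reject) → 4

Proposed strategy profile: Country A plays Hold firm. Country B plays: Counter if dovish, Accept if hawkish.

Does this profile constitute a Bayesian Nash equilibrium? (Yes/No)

No

A profile is a BNE iff every type of every player is best-responding given beliefs about the other side.
Country A plays Hold firm: E[Hold firm] = 0.6·(-7) + 0.4·(8) = -1; E[Concede] = 3.8. Not best-responding. ✗
Country B (domestic pressure dovish), facing Hold firm: Accept gives -3, Counter gives 12, Reject gives -5. Proposed Counter is best. ✓
Country B (domestic pressure hawkish), facing Hold firm: Accept gives 9, Counter gives -1, Reject gives 4. Proposed Accept is best. ✓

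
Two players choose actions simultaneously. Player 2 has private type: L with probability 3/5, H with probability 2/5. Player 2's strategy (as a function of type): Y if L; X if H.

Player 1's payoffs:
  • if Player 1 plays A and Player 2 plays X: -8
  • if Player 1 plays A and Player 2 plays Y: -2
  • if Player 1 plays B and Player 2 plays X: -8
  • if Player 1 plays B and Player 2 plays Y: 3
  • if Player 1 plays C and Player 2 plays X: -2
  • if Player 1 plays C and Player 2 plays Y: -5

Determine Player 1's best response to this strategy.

E[A] = 3/5·(-2) + 2/5·(-8) = -22/5
E[B] = 3/5·(3) + 2/5·(-8) = -7/5
E[C] = 3/5·(-5) + 2/5·(-2) = -19/5
Best response: B (-7/5 is the largest).

B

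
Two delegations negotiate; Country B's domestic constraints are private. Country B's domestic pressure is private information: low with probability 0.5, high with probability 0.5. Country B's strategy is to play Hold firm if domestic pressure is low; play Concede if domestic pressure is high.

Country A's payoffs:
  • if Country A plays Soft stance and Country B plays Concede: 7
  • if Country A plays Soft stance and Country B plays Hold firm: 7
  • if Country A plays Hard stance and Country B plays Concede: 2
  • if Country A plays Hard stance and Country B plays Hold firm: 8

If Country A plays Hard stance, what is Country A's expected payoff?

E[Hard stance] = 0.5·8 + 0.5·2 = 4 + 1 = 5

5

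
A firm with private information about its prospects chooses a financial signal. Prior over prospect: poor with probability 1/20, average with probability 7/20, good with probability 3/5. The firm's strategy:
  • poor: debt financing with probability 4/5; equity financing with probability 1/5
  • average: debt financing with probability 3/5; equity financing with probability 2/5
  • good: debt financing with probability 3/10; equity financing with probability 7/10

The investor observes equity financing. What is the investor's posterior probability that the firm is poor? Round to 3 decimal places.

0.018

Apply Bayes' rule using the sender's strategy as the likelihood.
P(equity financing) = (1/20)·(1/5) + (7/20)·(2/5) + (3/5)·(7/10) = 57/100
P(poor | equity financing) = ((1/20)·(1/5)) / (57/100) = (1/100) / (57/100) = 1/57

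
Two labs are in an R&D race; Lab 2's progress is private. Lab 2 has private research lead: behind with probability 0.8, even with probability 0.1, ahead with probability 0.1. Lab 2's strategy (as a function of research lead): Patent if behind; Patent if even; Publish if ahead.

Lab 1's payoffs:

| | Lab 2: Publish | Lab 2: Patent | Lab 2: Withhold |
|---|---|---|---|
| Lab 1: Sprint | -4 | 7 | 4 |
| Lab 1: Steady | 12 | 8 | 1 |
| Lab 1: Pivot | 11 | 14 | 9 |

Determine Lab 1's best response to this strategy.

Pivot

E[Sprint] = 0.8·(7) + 0.1·(7) + 0.1·(-4) = 5.9
E[Steady] = 0.8·(8) + 0.1·(8) + 0.1·(12) = 8.4
E[Pivot] = 0.8·(14) + 0.1·(14) + 0.1·(11) = 13.7
Best response: Pivot (13.7 is the largest).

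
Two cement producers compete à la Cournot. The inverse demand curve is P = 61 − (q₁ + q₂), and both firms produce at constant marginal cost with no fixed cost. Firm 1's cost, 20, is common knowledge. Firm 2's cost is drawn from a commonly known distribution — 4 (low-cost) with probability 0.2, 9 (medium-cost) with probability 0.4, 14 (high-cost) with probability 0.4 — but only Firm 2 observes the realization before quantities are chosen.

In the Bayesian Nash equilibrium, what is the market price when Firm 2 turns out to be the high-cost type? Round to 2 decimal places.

32.33

Type-c best response for Firm 2: q₂(c) = (61 − c)/2 − q₁/2.
Firm 1 maximizes expected profit; its first-order condition is 61 − 2q₁ − E[q₂] − 20 = 0.
Substituting E[q₂] and solving: E[c₂] = 10, so q₁ = (61 − 2·20 + 10)/3 = 10.3333.
q₂(high-cost) = 18.3333, so P = 61 − (10.3333 + 18.3333) = 32.3333.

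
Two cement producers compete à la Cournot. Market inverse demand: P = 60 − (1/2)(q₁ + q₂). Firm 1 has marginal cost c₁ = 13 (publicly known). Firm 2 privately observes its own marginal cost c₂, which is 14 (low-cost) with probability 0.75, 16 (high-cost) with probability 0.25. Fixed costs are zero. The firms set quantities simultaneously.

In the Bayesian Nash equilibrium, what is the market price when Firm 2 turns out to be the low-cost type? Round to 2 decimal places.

Type-c best response for Firm 2: q₂(c) = (60 − c) − q₁/2.
Firm 1 maximizes expected profit; its first-order condition is 60 − q₁ − (1/2)E[q₂] − 13 = 0.
Substituting E[q₂] and solving: E[c₂] = 14.5, so q₁ = (60 − 2·13 + 14.5)/(3/2) = 32.3333.
q₂(low-cost) = 29.8333, so P = 60 − (1/2)·(32.3333 + 29.8333) = 28.9167.

28.92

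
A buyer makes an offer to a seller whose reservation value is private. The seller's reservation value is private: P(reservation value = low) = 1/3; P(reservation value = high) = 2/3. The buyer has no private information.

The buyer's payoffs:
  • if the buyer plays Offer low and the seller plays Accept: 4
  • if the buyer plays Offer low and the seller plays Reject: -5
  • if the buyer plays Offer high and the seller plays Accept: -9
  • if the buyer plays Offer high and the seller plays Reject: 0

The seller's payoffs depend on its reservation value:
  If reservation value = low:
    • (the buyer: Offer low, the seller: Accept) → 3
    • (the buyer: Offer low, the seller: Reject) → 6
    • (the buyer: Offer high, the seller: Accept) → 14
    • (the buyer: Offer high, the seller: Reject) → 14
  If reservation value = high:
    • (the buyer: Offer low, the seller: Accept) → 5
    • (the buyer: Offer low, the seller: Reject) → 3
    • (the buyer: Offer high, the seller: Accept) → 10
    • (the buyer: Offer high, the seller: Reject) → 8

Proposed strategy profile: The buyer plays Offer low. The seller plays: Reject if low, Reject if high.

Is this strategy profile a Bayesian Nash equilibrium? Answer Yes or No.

No

A profile is a BNE iff every type of every player is best-responding given beliefs about the other side.
The buyer plays Offer low: E[Offer low] = 1/3·(-5) + 2/3·(-5) = -5; E[Offer high] = 0. Not best-responding. ✗
The seller (reservation value low), facing Offer low: Accept gives 3, Reject gives 6. Proposed Reject is best. ✓
The seller (reservation value high), facing Offer low: Accept gives 5, Reject gives 3. Proposed Reject is not best — profitable deviation exists. ✗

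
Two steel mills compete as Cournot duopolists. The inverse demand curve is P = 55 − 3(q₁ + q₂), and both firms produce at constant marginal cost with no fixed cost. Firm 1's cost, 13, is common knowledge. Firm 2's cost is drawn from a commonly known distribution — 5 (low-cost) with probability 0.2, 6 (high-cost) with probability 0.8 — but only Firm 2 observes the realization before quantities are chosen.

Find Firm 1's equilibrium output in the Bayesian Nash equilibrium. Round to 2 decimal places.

Firm 2 with cost c maximizes (55 − 3(q₁+q₂) − c)·q₂, giving q₂(c) = (55 − c − 3q₁)/6.
E[c₂] = 0.2·5 + 0.8·6 = 5.8
Firm 1's FOC against E[q₂] yields q₁ = (55 − 2·13 + E[c₂])/9 = (55 − 26 + 5.8)/9 = 3.86667.

3.87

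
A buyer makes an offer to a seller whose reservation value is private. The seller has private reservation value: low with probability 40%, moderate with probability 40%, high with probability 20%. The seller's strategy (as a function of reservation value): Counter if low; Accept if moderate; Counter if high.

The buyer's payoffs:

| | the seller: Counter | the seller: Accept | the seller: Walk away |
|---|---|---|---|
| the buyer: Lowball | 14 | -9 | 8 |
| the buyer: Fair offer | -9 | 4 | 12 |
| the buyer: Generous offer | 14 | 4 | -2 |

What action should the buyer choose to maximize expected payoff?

Generous offer

E[Lowball] = 0.4·(14) + 0.4·(-9) + 0.2·(14) = 4.8
E[Fair offer] = 0.4·(-9) + 0.4·(4) + 0.2·(-9) = -3.8
E[Generous offer] = 0.4·(14) + 0.4·(4) + 0.2·(14) = 10
Best response: Generous offer (10 is the largest).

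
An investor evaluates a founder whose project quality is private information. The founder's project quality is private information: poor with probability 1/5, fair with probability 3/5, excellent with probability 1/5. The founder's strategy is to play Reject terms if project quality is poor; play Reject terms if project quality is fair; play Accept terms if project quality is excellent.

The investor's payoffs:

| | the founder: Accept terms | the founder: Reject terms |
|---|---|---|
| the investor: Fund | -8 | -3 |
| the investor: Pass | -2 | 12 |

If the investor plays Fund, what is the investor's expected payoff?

E[Fund] = 1/5·(-3) + 3/5·(-3) + 1/5·(-8) = (-3/5) + (-9/5) + (-8/5) = -4

-4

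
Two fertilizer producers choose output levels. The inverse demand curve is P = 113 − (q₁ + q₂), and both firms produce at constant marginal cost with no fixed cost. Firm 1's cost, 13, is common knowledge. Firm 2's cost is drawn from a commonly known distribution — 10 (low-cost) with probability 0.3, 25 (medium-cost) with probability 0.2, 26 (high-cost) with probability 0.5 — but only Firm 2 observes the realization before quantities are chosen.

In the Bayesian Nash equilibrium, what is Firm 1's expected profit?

Type-c best response for Firm 2: q₂(c) = (113 − c)/2 − q₁/2.
Firm 1 maximizes expected profit; its first-order condition is 113 − 2q₁ − E[q₂] − 13 = 0.
Substituting E[q₂] and solving: E[c₂] = 21, so q₁ = (113 − 2·13 + 21)/3 = 36.
E[P] = 113 − (q₁ + E[q₂]) = 49; Firm 1's expected profit = (E[P] − 13)·q₁ = (49 − 13)·36 = 1296.

1296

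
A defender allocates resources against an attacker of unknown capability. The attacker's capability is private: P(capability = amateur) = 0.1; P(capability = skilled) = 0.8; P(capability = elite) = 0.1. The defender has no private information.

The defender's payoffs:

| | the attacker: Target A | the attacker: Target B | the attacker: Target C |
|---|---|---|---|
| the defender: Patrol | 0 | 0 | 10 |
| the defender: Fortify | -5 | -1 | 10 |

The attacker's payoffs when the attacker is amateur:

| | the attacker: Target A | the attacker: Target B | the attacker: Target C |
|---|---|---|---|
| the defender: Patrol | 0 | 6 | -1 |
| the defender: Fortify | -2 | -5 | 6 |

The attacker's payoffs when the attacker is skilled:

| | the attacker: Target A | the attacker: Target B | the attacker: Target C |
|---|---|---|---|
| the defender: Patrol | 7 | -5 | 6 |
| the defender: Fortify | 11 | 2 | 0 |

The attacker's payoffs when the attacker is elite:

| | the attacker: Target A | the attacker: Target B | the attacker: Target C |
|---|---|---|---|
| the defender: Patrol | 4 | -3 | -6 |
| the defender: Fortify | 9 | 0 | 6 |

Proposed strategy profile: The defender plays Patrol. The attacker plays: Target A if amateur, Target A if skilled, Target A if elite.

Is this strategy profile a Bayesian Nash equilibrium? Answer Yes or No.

The defender plays Patrol: E[Patrol] = 0.1·(0) + 0.8·(0) + 0.1·(0) = 0; E[Fortify] = -5. Best-responding. ✓
The attacker (capability amateur), facing Patrol: Target A gives 0, Target B gives 6, Target C gives -1. Proposed Target A is not best — profitable deviation exists. ✗
The attacker (capability skilled), facing Patrol: Target A gives 7, Target B gives -5, Target C gives 6. Proposed Target A is best. ✓
The attacker (capability elite), facing Patrol: Target A gives 4, Target B gives -3, Target C gives -6. Proposed Target A is best. ✓

No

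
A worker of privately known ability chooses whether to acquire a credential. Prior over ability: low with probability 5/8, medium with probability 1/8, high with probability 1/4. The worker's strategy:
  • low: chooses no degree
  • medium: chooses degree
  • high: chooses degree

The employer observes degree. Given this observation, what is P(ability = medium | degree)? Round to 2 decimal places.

0.33

P(degree) = (5/8)·0 + (1/8)·1 + (1/4)·1 = 3/8
P(medium | degree) = ((1/8)·1) / (3/8) = (1/8) / (3/8) = 1/3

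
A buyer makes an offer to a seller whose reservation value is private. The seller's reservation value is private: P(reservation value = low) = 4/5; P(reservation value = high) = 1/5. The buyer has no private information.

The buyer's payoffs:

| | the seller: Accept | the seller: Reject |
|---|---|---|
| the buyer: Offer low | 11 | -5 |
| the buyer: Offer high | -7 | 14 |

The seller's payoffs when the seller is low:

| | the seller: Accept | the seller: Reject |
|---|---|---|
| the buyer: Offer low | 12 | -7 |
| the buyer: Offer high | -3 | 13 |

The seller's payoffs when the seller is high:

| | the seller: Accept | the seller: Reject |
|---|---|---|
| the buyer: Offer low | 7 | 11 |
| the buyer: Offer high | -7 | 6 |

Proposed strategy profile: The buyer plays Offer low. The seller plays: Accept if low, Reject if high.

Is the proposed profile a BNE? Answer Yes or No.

The buyer plays Offer low: E[Offer low] = 4/5·(11) + 1/5·(-5) = 39/5; E[Offer high] = -14/5. Best-responding. ✓
The seller (reservation value low), facing Offer low: Accept gives 12, Reject gives -7. Proposed Accept is best. ✓
The seller (reservation value high), facing Offer low: Accept gives 7, Reject gives 11. Proposed Reject is best. ✓

Yes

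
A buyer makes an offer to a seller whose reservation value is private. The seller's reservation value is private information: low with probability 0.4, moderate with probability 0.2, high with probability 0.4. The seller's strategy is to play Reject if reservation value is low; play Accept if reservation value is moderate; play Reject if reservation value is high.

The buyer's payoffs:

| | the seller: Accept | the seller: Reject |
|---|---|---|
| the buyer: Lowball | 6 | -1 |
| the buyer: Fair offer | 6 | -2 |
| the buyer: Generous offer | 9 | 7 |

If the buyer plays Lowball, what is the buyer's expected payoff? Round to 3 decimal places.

E[Lowball] = 0.4·(-1) + 0.2·6 + 0.4·(-1) = (-0.4) + 1.2 + (-0.4) = 0.4

0.400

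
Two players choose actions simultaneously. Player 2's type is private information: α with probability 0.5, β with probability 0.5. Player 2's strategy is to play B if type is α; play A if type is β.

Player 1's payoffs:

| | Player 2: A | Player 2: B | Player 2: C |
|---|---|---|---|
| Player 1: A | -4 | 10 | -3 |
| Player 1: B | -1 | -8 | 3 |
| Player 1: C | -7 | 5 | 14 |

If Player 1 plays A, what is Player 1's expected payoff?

3

Take the expectation over Player 2's type, weighting each type's action by its prior probability.
E[A] = 0.5·10 + 0.5·(-4) = 5 + (-2) = 3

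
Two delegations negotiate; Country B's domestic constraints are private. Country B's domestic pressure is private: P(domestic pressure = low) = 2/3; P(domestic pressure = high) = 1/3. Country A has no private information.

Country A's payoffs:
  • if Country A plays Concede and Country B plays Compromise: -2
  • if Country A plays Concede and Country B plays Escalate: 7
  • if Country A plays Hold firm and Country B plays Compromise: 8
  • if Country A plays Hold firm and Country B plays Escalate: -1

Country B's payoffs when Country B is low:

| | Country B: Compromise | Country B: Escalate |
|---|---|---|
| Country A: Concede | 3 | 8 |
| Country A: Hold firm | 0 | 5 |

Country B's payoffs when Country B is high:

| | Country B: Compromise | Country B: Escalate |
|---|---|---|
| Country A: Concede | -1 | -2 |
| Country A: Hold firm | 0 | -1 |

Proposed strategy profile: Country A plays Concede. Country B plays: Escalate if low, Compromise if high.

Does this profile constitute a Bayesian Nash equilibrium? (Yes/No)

Yes

A profile is a BNE iff every type of every player is best-responding given beliefs about the other side.
Country A plays Concede: E[Concede] = 2/3·(7) + 1/3·(-2) = 4; E[Hold firm] = 2. Best-responding. ✓
Country B (domestic pressure low), facing Concede: Compromise gives 3, Escalate gives 8. Proposed Escalate is best. ✓
Country B (domestic pressure high), facing Concede: Compromise gives -1, Escalate gives -2. Proposed Compromise is best. ✓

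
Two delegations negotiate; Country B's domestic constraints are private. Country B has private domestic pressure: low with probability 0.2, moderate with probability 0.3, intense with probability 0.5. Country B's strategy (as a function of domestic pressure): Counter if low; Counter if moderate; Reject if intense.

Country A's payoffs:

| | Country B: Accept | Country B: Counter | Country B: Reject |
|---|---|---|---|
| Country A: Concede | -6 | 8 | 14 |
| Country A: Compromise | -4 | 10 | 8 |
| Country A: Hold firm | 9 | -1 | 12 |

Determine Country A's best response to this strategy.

E[Concede] = 0.2·(8) + 0.3·(8) + 0.5·(14) = 11
E[Compromise] = 0.2·(10) + 0.3·(10) + 0.5·(8) = 9
E[Hold firm] = 0.2·(-1) + 0.3·(-1) + 0.5·(12) = 5.5
Best response: Concede (11 is the largest).

Concede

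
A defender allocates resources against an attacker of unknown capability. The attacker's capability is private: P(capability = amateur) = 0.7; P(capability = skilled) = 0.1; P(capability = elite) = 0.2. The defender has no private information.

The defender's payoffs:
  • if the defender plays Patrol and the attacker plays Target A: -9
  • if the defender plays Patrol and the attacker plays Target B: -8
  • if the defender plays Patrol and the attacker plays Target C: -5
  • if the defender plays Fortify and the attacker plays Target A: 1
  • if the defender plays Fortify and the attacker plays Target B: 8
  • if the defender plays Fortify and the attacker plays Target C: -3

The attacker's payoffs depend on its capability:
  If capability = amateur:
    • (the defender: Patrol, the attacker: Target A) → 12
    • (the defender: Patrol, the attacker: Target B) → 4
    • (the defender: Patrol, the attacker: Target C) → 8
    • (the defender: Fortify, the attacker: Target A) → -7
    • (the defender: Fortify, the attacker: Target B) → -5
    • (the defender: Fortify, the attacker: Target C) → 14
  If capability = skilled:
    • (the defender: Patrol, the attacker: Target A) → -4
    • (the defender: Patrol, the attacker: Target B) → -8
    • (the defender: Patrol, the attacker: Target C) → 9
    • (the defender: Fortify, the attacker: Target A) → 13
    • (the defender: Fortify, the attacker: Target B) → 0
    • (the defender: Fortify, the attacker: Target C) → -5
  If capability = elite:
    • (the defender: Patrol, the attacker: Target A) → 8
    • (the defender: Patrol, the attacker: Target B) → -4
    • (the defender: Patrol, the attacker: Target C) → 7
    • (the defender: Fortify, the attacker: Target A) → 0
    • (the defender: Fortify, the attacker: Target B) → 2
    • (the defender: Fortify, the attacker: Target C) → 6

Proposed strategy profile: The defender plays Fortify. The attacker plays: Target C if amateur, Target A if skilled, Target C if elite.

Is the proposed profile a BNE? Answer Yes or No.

Yes

The defender plays Fortify: E[Fortify] = 0.7·(-3) + 0.1·(1) + 0.2·(-3) = -2.6; E[Patrol] = -5.4. Best-responding. ✓
The attacker (capability amateur), facing Fortify: Target A gives -7, Target B gives -5, Target C gives 14. Proposed Target C is best. ✓
The attacker (capability skilled), facing Fortify: Target A gives 13, Target B gives 0, Target C gives -5. Proposed Target A is best. ✓
The attacker (capability elite), facing Fortify: Target A gives 0, Target B gives 2, Target C gives 6. Proposed Target C is best. ✓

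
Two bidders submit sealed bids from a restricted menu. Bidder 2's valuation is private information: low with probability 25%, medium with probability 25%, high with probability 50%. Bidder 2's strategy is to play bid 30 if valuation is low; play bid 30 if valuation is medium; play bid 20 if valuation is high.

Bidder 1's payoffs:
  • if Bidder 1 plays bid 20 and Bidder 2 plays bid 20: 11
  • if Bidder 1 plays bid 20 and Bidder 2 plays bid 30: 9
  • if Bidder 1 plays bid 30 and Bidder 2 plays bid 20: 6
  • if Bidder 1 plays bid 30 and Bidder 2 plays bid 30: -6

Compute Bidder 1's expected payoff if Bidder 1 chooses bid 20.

10

E[bid 20] = 0.25·9 + 0.25·9 + 0.5·11 = 2.25 + 2.25 + 5.5 = 10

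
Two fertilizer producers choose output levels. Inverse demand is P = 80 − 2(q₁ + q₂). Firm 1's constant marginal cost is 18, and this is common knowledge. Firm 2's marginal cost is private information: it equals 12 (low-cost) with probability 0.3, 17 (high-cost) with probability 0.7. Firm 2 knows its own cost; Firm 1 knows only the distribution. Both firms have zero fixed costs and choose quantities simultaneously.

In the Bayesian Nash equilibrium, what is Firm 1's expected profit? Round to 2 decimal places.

Each type of Firm 2 best-responds to q₁; Firm 1 best-responds to the expected q₂ over Firm 2's types.
Firm 2 with cost c maximizes (80 − 2(q₁+q₂) − c)·q₂, giving q₂(c) = (80 − c − 2q₁)/4.
E[c₂] = 0.3·12 + 0.7·17 = 15.5
Firm 1's FOC against E[q₂] yields q₁ = (80 − 2·18 + E[c₂])/6 = (80 − 36 + 15.5)/6 = 9.91667.
E[P] = 80 − 2·(q₁ + E[q₂]) = 37.8333; Firm 1's expected profit = (E[P] − 18)·q₁ = (37.8333 − 18)·9.91667 = 196.681.

196.68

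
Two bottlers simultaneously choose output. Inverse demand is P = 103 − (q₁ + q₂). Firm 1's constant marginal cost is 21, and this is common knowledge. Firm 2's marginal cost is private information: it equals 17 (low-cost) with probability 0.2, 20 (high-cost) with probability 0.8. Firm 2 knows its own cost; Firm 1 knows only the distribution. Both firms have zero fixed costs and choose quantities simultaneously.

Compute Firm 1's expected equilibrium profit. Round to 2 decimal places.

Firm 2 with cost c maximizes (103 − (q₁+q₂) − c)·q₂, giving q₂(c) = (103 − c − q₁)/2.
E[c₂] = 0.2·17 + 0.8·20 = 19.4
Firm 1's FOC against E[q₂] yields q₁ = (103 − 2·21 + E[c₂])/3 = (103 − 42 + 19.4)/3 = 26.8.
E[P] = 103 − (q₁ + E[q₂]) = 47.8; Firm 1's expected profit = (E[P] − 21)·q₁ = (47.8 − 21)·26.8 = 718.24.

718.24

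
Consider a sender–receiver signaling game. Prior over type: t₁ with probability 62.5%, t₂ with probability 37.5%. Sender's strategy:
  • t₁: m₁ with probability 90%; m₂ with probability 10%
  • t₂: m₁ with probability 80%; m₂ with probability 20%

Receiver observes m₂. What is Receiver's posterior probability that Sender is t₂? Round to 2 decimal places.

0.55

P(m₂) = 0.625·0.1 + 0.375·0.2 = 0.1375
P(t₂ | m₂) = (0.375·0.2) / 0.1375 = 0.075 / 0.1375 = 0.545455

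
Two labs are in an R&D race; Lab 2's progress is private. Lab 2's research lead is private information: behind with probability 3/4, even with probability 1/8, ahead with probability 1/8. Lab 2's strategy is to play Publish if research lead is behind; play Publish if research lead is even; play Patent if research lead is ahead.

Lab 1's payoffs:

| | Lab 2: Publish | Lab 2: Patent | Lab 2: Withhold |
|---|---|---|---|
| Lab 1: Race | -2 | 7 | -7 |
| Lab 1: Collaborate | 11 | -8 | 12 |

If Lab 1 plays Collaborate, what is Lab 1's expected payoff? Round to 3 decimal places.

Take the expectation over Lab 2's research lead, weighting each type's action by its prior probability.
E[Collaborate] = 3/4·11 + 1/8·11 + 1/8·(-8) = 33/4 + 11/8 + (-1) = 69/8

8.625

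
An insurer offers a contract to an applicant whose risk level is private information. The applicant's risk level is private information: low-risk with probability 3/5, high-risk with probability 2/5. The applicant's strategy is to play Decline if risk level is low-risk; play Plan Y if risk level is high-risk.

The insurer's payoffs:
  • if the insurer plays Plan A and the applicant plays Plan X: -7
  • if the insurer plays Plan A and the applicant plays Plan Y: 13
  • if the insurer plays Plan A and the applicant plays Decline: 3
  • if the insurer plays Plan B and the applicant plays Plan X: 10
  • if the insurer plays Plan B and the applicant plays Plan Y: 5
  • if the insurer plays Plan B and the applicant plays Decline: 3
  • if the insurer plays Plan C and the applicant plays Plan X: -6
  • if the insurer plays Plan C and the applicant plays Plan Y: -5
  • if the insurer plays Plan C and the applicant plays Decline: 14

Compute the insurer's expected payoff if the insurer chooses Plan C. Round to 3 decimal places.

E[Plan C] = 3/5·14 + 2/5·(-5) = 42/5 + (-2) = 32/5

6.400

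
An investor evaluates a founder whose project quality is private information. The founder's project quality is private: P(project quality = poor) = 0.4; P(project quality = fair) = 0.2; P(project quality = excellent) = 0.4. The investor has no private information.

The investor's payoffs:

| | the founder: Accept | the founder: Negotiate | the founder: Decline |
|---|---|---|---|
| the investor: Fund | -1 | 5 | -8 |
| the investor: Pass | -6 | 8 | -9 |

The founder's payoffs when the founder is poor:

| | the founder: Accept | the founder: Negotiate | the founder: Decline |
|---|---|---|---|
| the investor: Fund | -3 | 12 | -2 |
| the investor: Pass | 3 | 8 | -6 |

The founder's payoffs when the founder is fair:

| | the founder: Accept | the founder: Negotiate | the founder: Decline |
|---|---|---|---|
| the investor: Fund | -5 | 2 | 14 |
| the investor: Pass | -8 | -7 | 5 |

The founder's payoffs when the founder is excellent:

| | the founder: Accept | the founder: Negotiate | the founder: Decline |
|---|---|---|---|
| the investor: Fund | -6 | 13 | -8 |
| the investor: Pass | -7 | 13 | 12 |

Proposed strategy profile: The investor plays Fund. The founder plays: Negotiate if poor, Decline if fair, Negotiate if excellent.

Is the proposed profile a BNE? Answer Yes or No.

No

The investor plays Fund: E[Fund] = 0.4·(5) + 0.2·(-8) + 0.4·(5) = 2.4; E[Pass] = 4.6. Not best-responding. ✗
The founder (project quality poor), facing Fund: Accept gives -3, Negotiate gives 12, Decline gives -2. Proposed Negotiate is best. ✓
The founder (project quality fair), facing Fund: Accept gives -5, Negotiate gives 2, Decline gives 14. Proposed Decline is best. ✓
The founder (project quality excellent), facing Fund: Accept gives -6, Negotiate gives 13, Decline gives -8. Proposed Negotiate is best. ✓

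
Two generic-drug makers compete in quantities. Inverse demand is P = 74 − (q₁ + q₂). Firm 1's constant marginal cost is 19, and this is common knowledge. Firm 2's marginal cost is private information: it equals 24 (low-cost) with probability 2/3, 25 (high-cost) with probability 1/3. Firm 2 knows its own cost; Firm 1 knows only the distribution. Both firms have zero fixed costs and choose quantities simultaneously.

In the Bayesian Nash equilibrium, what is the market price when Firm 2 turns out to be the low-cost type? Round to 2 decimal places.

Firm 2 with cost c maximizes (74 − (q₁+q₂) − c)·q₂, giving q₂(c) = (74 − c − q₁)/2.
E[c₂] = 2/3·24 + 1/3·25 = 24.3333
Firm 1's FOC against E[q₂] yields q₁ = (74 − 2·19 + E[c₂])/3 = (74 − 38 + 24.3333)/3 = 20.1111.
q₂(low-cost) = 14.9444, so P = 74 − (20.1111 + 14.9444) = 38.9444.

38.94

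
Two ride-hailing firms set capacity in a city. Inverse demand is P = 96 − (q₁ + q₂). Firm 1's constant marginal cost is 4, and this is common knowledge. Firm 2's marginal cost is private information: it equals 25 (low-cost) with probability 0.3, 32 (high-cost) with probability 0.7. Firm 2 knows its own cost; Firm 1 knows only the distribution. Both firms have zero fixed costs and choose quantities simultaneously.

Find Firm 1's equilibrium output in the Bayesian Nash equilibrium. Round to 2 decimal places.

Type-c best response for Firm 2: q₂(c) = (96 − c)/2 − q₁/2.
Firm 1 maximizes expected profit; its first-order condition is 96 − 2q₁ − E[q₂] − 4 = 0.
Substituting E[q₂] and solving: E[c₂] = 29.9, so q₁ = (96 − 2·4 + 29.9)/3 = 39.3.

39.30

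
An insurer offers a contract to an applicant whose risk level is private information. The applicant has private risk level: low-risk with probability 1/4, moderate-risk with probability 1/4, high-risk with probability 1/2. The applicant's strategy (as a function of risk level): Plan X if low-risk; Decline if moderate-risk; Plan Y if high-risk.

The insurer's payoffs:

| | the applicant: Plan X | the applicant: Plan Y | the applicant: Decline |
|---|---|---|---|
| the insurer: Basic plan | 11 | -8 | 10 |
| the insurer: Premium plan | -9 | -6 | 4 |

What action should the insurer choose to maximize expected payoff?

Basic plan

E[Basic plan] = 1/4·(11) + 1/4·(10) + 1/2·(-8) = 5/4
E[Premium plan] = 1/4·(-9) + 1/4·(4) + 1/2·(-6) = -17/4
Best response: Basic plan (5/4 is the largest).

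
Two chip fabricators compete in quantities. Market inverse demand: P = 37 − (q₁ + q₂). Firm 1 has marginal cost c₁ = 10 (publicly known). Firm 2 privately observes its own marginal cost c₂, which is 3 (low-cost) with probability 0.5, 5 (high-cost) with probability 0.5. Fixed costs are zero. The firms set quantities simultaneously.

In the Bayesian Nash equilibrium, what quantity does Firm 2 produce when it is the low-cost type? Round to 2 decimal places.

Firm 2 with cost c maximizes (37 − (q₁+q₂) − c)·q₂, giving q₂(c) = (37 − c − q₁)/2.
E[c₂] = 0.5·3 + 0.5·5 = 4
Firm 1's FOC against E[q₂] yields q₁ = (37 − 2·10 + E[c₂])/3 = (37 − 20 + 4)/3 = 7.
q₂(low-cost) = (37 − 3 − 7)/2 = 13.5.

13.50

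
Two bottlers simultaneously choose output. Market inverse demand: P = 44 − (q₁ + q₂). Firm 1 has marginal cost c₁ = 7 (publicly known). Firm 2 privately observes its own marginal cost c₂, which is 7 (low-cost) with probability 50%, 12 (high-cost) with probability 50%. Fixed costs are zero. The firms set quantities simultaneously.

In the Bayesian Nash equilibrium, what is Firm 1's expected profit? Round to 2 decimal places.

173.36

Firm 2 with cost c maximizes (44 − (q₁+q₂) − c)·q₂, giving q₂(c) = (44 − c − q₁)/2.
E[c₂] = 0.5·7 + 0.5·12 = 9.5
Firm 1's FOC against E[q₂] yields q₁ = (44 − 2·7 + E[c₂])/3 = (44 − 14 + 9.5)/3 = 13.1667.
E[P] = 44 − (q₁ + E[q₂]) = 20.1667; Firm 1's expected profit = (E[P] − 7)·q₁ = (20.1667 − 7)·13.1667 = 173.361.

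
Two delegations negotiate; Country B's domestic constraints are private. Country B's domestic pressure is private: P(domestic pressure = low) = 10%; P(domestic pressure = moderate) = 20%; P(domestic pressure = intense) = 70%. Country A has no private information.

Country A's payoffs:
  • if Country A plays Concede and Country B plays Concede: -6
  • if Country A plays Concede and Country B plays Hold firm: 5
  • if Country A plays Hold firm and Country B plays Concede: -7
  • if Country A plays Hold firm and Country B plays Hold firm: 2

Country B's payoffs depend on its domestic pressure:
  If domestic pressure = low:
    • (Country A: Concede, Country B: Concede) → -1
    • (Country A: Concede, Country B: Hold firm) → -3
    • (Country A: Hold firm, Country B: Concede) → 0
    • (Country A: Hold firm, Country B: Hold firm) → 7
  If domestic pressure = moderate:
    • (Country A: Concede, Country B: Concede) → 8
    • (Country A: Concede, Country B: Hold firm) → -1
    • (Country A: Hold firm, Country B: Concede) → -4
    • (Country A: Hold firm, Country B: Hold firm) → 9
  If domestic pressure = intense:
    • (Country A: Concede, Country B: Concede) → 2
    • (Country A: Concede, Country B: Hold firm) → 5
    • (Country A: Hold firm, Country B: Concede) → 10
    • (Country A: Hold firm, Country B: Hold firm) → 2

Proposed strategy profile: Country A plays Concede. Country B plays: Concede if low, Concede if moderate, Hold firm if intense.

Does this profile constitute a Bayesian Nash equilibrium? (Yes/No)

Yes

Country A plays Concede: E[Concede] = 0.1·(-6) + 0.2·(-6) + 0.7·(5) = 1.7; E[Hold firm] = -0.7. Best-responding. ✓
Country B (domestic pressure low), facing Concede: Concede gives -1, Hold firm gives -3. Proposed Concede is best. ✓
Country B (domestic pressure moderate), facing Concede: Concede gives 8, Hold firm gives -1. Proposed Concede is best. ✓
Country B (domestic pressure intense), facing Concede: Concede gives 2, Hold firm gives 5. Proposed Hold firm is best. ✓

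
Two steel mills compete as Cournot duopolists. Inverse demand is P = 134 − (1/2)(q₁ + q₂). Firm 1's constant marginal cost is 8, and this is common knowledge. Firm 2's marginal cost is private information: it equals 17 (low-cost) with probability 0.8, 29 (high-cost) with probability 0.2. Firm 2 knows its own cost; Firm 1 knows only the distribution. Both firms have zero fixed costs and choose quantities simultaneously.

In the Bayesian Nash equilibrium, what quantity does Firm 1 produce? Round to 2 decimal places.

Type-c best response for Firm 2: q₂(c) = (134 − c) − q₁/2.
Firm 1 maximizes expected profit; its first-order condition is 134 − q₁ − (1/2)E[q₂] − 8 = 0.
Substituting E[q₂] and solving: E[c₂] = 19.4, so q₁ = (134 − 2·8 + 19.4)/(3/2) = 91.6.

91.60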